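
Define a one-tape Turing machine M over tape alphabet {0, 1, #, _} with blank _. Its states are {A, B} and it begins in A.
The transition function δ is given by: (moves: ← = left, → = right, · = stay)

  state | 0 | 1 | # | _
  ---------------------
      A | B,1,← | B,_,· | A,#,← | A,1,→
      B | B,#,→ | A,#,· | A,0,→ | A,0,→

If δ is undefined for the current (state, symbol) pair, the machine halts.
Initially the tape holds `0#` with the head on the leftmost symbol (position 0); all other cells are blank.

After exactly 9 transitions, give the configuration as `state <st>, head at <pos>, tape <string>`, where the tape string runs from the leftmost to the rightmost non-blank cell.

state A, head at -1, tape ###

A | _[0]#   read 0 → write 1, move ←, go to B
B | [_]1#   read _ → write 0, move →, go to A
A | 0[1]#   read 1 → write _, move ·, go to B
B | 0[_]#   read _ → write 0, move →, go to A
A | 00[#]   read # → write #, move ←, go to A
A | 0[0]#   read 0 → write 1, move ←, go to B
B | [0]1#   read 0 → write #, move →, go to B
B | #[1]#   read 1 → write #, move ·, go to A
A | #[#]#   read # → write #, move ←, go to A
A | [#]##
After 9 steps: state A, head at -1, tape ###.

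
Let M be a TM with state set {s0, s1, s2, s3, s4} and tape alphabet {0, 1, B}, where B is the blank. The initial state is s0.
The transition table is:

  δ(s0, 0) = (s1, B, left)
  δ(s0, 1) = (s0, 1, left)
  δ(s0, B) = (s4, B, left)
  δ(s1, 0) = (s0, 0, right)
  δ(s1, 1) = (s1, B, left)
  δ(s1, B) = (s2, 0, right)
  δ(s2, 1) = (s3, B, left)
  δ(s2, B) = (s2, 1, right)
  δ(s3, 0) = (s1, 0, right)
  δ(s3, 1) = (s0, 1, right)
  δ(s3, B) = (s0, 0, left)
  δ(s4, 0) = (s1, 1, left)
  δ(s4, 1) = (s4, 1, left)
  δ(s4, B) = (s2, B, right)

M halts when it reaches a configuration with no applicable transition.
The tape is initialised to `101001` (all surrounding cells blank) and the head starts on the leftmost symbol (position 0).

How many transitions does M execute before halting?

14

state=s0 head=0 tape=BBBB[1]01001   (s0,1)→(s0,1,left)
state=s0 head=-1 tape=BBB[B]101001   (s0,B)→(s4,B,left)
state=s4 head=-2 tape=BB[B]B101001   (s4,B)→(s2,B,right)
state=s2 head=-1 tape=BBB[B]101001   (s2,B)→(s2,1,right)
state=s2 head=0 tape=BBB1[1]01001   (s2,1)→(s3,B,left)
state=s3 head=-1 tape=BBB[1]B01001   (s3,1)→(s0,1,right)
state=s0 head=0 tape=BBB1[B]01001   (s0,B)→(s4,B,left)
state=s4 head=-1 tape=BBB[1]B01001   (s4,1)→(s4,1,left)
state=s4 head=-2 tape=BB[B]1B01001   (s4,B)→(s2,B,right)
state=s2 head=-1 tape=BBB[1]B01001   (s2,1)→(s3,B,left)
state=s3 head=-2 tape=BB[B]BB01001   (s3,B)→(s0,0,left)
state=s0 head=-3 tape=B[B]0BB01001   (s0,B)→(s4,B,left)
state=s4 head=-4 tape=[B]B0BB01001   (s4,B)→(s2,B,right)
state=s2 head=-3 tape=B[B]0BB01001   (s2,B)→(s2,1,right)
state=s2 head=-2 tape=B1[0]BB01001
M halts after 14 transitions.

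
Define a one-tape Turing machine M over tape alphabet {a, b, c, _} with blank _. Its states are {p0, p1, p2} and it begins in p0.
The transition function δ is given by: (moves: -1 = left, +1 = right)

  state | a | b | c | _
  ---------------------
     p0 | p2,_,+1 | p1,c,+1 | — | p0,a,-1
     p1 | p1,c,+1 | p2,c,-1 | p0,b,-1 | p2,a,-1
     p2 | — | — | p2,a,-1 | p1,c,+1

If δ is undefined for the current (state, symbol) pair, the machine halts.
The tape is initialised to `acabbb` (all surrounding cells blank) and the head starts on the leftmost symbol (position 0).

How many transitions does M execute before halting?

state=p0 head=0 tape=_[a]cabbb   (p0,a)→(p2,_,+1)
state=p2 head=1 tape=__[c]abbb   (p2,c)→(p2,a,-1)
state=p2 head=0 tape=_[_]aabbb   (p2,_)→(p1,c,+1)
state=p1 head=1 tape=_c[a]abbb   (p1,a)→(p1,c,+1)
state=p1 head=2 tape=_cc[a]bbb   (p1,a)→(p1,c,+1)
state=p1 head=3 tape=_ccc[b]bb   (p1,b)→(p2,c,-1)
state=p2 head=2 tape=_cc[c]cbb   (p2,c)→(p2,a,-1)
state=p2 head=1 tape=_c[c]acbb   (p2,c)→(p2,a,-1)
state=p2 head=0 tape=_[c]aacbb   (p2,c)→(p2,a,-1)
state=p2 head=-1 tape=[_]aaacbb   (p2,_)→(p1,c,+1)
state=p1 head=0 tape=c[a]aacbb   (p1,a)→(p1,c,+1)
state=p1 head=1 tape=cc[a]acbb   (p1,a)→(p1,c,+1)
state=p1 head=2 tape=ccc[a]cbb   (p1,a)→(p1,c,+1)
state=p1 head=3 tape=cccc[c]bb   (p1,c)→(p0,b,-1)
state=p0 head=2 tape=ccc[c]bbb
M halts after 14 transitions.

14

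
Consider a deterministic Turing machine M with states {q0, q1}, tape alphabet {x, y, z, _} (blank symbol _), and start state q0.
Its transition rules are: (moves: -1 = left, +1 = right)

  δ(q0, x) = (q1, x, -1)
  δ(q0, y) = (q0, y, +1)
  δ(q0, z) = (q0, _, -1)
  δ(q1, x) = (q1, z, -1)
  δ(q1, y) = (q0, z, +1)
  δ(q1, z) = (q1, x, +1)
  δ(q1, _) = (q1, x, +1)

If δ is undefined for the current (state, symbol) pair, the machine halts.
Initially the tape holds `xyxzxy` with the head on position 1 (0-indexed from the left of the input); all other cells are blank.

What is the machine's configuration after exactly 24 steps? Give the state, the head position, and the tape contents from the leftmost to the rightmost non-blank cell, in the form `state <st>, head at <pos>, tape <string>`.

state q1, head at 3, tape xxxxxzzy

state=q0 head=1 tape=__x[y]xzxy   (q0,y)→(q0,y,+1)
state=q0 head=2 tape=__xy[x]zxy   (q0,x)→(q1,x,-1)
state=q1 head=1 tape=__x[y]xzxy   (q1,y)→(q0,z,+1)
state=q0 head=2 tape=__xz[x]zxy   (q0,x)→(q1,x,-1)
state=q1 head=1 tape=__x[z]xzxy   (q1,z)→(q1,x,+1)
state=q1 head=2 tape=__xx[x]zxy   (q1,x)→(q1,z,-1)
state=q1 head=1 tape=__x[x]zzxy   (q1,x)→(q1,z,-1)
state=q1 head=0 tape=__[x]zzzxy   (q1,x)→(q1,z,-1)
state=q1 head=-1 tape=_[_]zzzzxy   (q1,_)→(q1,x,+1)
state=q1 head=0 tape=_x[z]zzzxy   (q1,z)→(q1,x,+1)
state=q1 head=1 tape=_xx[z]zzxy   (q1,z)→(q1,x,+1)
state=q1 head=2 tape=_xxx[z]zxy   (q1,z)→(q1,x,+1)
state=q1 head=3 tape=_xxxx[z]xy   (q1,z)→(q1,x,+1)
state=q1 head=4 tape=_xxxxx[x]y   (q1,x)→(q1,z,-1)
state=q1 head=3 tape=_xxxx[x]zy   (q1,x)→(q1,z,-1)
state=q1 head=2 tape=_xxx[x]zzy   (q1,x)→(q1,z,-1)
state=q1 head=1 tape=_xx[x]zzzy   (q1,x)→(q1,z,-1)
state=q1 head=0 tape=_x[x]zzzzy   (q1,x)→(q1,z,-1)
state=q1 head=-1 tape=_[x]zzzzzy   (q1,x)→(q1,z,-1)
state=q1 head=-2 tape=[_]zzzzzzy   (q1,_)→(q1,x,+1)
state=q1 head=-1 tape=x[z]zzzzzy   (q1,z)→(q1,x,+1)
state=q1 head=0 tape=xx[z]zzzzy   (q1,z)→(q1,x,+1)
state=q1 head=1 tape=xxx[z]zzzy   (q1,z)→(q1,x,+1)
state=q1 head=2 tape=xxxx[z]zzy   (q1,z)→(q1,x,+1)
state=q1 head=3 tape=xxxxx[z]zy
After 24 steps: state q1, head at 3, tape xxxxxzzy.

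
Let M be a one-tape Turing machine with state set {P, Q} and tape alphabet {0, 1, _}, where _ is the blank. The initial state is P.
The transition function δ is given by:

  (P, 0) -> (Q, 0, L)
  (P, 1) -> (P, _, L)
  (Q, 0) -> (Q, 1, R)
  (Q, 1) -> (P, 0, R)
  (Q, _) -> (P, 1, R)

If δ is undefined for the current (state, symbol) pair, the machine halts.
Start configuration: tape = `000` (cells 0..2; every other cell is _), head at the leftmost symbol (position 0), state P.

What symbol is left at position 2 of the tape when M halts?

1

state=P head=0 tape=_[0]00__   (P,0)→(Q,0,L)
state=Q head=-1 tape=[_]000__   (Q,_)→(P,1,R)
state=P head=0 tape=1[0]00__   (P,0)→(Q,0,L)
state=Q head=-1 tape=[1]000__   (Q,1)→(P,0,R)
state=P head=0 tape=0[0]00__   (P,0)→(Q,0,L)
state=Q head=-1 tape=[0]000__   (Q,0)→(Q,1,R)
state=Q head=0 tape=1[0]00__   (Q,0)→(Q,1,R)
state=Q head=1 tape=11[0]0__   (Q,0)→(Q,1,R)
state=Q head=2 tape=111[0]__   (Q,0)→(Q,1,R)
state=Q head=3 tape=1111[_]_   (Q,_)→(P,1,R)
state=P head=4 tape=11111[_]
Cell 2 holds 1 when M halts.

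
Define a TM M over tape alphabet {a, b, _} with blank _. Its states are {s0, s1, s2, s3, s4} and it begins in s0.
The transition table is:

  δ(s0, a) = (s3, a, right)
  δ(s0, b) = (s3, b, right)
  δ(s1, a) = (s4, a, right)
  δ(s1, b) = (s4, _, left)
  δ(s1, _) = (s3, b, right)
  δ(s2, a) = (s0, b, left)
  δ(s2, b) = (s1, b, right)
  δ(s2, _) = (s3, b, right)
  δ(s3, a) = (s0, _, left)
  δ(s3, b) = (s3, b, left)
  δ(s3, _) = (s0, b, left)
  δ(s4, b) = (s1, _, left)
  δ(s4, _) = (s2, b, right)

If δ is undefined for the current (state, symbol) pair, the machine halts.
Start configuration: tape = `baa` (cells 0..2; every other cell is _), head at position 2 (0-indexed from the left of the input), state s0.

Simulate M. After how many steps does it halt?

16

state=s0 head=2 tape=__ba[a]_   (s0,a)→(s3,a,right)
state=s3 head=3 tape=__baa[_]   (s3,_)→(s0,b,left)
state=s0 head=2 tape=__ba[a]b   (s0,a)→(s3,a,right)
state=s3 head=3 tape=__baa[b]   (s3,b)→(s3,b,left)
state=s3 head=2 tape=__ba[a]b   (s3,a)→(s0,_,left)
state=s0 head=1 tape=__b[a]_b   (s0,a)→(s3,a,right)
state=s3 head=2 tape=__ba[_]b   (s3,_)→(s0,b,left)
state=s0 head=1 tape=__b[a]bb   (s0,a)→(s3,a,right)
state=s3 head=2 tape=__ba[b]b   (s3,b)→(s3,b,left)
state=s3 head=1 tape=__b[a]bb   (s3,a)→(s0,_,left)
state=s0 head=0 tape=__[b]_bb   (s0,b)→(s3,b,right)
state=s3 head=1 tape=__b[_]bb   (s3,_)→(s0,b,left)
state=s0 head=0 tape=__[b]bbb   (s0,b)→(s3,b,right)
state=s3 head=1 tape=__b[b]bb   (s3,b)→(s3,b,left)
state=s3 head=0 tape=__[b]bbb   (s3,b)→(s3,b,left)
state=s3 head=-1 tape=_[_]bbbb   (s3,_)→(s0,b,left)
state=s0 head=-2 tape=[_]bbbbb
M halts after 16 transitions.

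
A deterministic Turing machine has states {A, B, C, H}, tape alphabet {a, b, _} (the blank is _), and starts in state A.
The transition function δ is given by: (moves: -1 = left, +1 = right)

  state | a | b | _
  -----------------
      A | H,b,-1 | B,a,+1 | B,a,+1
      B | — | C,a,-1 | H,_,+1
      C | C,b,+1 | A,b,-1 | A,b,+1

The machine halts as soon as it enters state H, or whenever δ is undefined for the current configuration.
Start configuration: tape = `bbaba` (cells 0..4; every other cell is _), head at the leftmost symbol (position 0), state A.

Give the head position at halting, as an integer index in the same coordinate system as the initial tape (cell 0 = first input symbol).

A | [b]baba____   read b → write a, move +1, go to B
B | a[b]aba____   read b → write a, move -1, go to C
C | [a]aaba____   read a → write b, move +1, go to C
C | b[a]aba____   read a → write b, move +1, go to C
C | bb[a]ba____   read a → write b, move +1, go to C
C | bbb[b]a____   read b → write b, move -1, go to A
A | bb[b]ba____   read b → write a, move +1, go to B
B | bba[b]a____   read b → write a, move -1, go to C
C | bb[a]aa____   read a → write b, move +1, go to C
C | bbb[a]a____   read a → write b, move +1, go to C
C | bbbb[a]____   read a → write b, move +1, go to C
C | bbbbb[_]___   read _ → write b, move +1, go to A
A | bbbbbb[_]__   read _ → write a, move +1, go to B
B | bbbbbba[_]_   read _ → write _, move +1, go to H
H | bbbbbba_[_]
At halt the head is at cell 8.

8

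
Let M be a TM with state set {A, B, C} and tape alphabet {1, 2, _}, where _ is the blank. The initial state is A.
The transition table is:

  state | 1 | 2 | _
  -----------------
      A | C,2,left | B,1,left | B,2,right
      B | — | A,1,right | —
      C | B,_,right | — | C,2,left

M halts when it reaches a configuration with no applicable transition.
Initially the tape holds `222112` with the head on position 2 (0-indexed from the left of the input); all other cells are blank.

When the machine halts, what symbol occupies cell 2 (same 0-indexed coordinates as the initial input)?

state=A head=2 tape=22[2]112   (A,2)→(B,1,left)
state=B head=1 tape=2[2]1112   (B,2)→(A,1,right)
state=A head=2 tape=21[1]112   (A,1)→(C,2,left)
state=C head=1 tape=2[1]2112   (C,1)→(B,_,right)
state=B head=2 tape=2_[2]112   (B,2)→(A,1,right)
state=A head=3 tape=2_1[1]12   (A,1)→(C,2,left)
state=C head=2 tape=2_[1]212   (C,1)→(B,_,right)
state=B head=3 tape=2__[2]12   (B,2)→(A,1,right)
state=A head=4 tape=2__1[1]2   (A,1)→(C,2,left)
state=C head=3 tape=2__[1]22   (C,1)→(B,_,right)
state=B head=4 tape=2___[2]2   (B,2)→(A,1,right)
state=A head=5 tape=2___1[2]   (A,2)→(B,1,left)
state=B head=4 tape=2___[1]1
Cell 2 holds _ when M halts.

_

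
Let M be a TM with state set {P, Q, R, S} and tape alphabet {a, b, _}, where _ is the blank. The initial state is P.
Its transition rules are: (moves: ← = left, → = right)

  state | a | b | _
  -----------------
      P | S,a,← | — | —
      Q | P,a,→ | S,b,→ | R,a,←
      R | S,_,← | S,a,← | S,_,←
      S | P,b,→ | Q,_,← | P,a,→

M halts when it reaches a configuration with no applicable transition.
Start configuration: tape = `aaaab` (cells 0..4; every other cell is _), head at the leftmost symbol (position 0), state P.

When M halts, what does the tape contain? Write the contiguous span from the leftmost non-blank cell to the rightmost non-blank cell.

a_a_aaaab

state=P head=0 tape=____[a]aaab   (P,a)→(S,a,←)
state=S head=-1 tape=___[_]aaaab   (S,_)→(P,a,→)
state=P head=0 tape=___a[a]aaab   (P,a)→(S,a,←)
state=S head=-1 tape=___[a]aaaab   (S,a)→(P,b,→)
state=P head=0 tape=___b[a]aaab   (P,a)→(S,a,←)
state=S head=-1 tape=___[b]aaaab   (S,b)→(Q,_,←)
state=Q head=-2 tape=__[_]_aaaab   (Q,_)→(R,a,←)
state=R head=-3 tape=_[_]a_aaaab   (R,_)→(S,_,←)
state=S head=-4 tape=[_]_a_aaaab   (S,_)→(P,a,→)
state=P head=-3 tape=a[_]a_aaaab
The non-blank tape span at halt is a_a_aaaab.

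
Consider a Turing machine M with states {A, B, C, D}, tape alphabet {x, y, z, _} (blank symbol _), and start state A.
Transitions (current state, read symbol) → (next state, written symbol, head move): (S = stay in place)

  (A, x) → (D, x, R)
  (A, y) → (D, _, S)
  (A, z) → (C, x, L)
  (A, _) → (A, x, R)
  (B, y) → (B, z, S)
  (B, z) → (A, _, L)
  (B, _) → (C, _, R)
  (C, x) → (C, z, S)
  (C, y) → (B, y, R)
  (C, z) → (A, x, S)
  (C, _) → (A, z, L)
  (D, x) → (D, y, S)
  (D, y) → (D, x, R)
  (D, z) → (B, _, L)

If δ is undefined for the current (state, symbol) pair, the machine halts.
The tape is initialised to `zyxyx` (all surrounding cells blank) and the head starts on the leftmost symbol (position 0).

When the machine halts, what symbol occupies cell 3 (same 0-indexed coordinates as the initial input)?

x

A | __[z]yxyx_   read z → write x, move L, go to C
C | _[_]xyxyx_   read _ → write z, move L, go to A
A | [_]zxyxyx_   read _ → write x, move R, go to A
A | x[z]xyxyx_   read z → write x, move L, go to C
C | [x]xxyxyx_   read x → write z, move S, go to C
C | [z]xxyxyx_   read z → write x, move S, go to A
A | [x]xxyxyx_   read x → write x, move R, go to D
D | x[x]xyxyx_   read x → write y, move S, go to D
D | x[y]xyxyx_   read y → write x, move R, go to D
D | xx[x]yxyx_   read x → write y, move S, go to D
D | xx[y]yxyx_   read y → write x, move R, go to D
D | xxx[y]xyx_   read y → write x, move R, go to D
D | xxxx[x]yx_   read x → write y, move S, go to D
D | xxxx[y]yx_   read y → write x, move R, go to D
D | xxxxx[y]x_   read y → write x, move R, go to D
D | xxxxxx[x]_   read x → write y, move S, go to D
D | xxxxxx[y]_   read y → write x, move R, go to D
D | xxxxxxx[_]
Cell 3 holds x when M halts.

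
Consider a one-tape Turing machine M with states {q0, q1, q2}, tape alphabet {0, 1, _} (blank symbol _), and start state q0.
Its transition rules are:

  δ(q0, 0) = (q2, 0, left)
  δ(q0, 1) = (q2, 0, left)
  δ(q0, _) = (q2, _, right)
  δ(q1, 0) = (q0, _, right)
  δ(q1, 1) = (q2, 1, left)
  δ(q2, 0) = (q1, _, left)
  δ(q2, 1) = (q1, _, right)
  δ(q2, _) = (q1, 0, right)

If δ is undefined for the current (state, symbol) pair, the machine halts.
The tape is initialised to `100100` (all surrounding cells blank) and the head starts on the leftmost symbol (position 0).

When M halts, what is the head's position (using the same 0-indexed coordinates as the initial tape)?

state=q0 head=0 tape=_[1]00100___   (q0,1)→(q2,0,left)
state=q2 head=-1 tape=[_]000100___   (q2,_)→(q1,0,right)
state=q1 head=0 tape=0[0]00100___   (q1,0)→(q0,_,right)
state=q0 head=1 tape=0_[0]0100___   (q0,0)→(q2,0,left)
state=q2 head=0 tape=0[_]00100___   (q2,_)→(q1,0,right)
state=q1 head=1 tape=00[0]0100___   (q1,0)→(q0,_,right)
state=q0 head=2 tape=00_[0]100___   (q0,0)→(q2,0,left)
state=q2 head=1 tape=00[_]0100___   (q2,_)→(q1,0,right)
state=q1 head=2 tape=000[0]100___   (q1,0)→(q0,_,right)
state=q0 head=3 tape=000_[1]00___   (q0,1)→(q2,0,left)
state=q2 head=2 tape=000[_]000___   (q2,_)→(q1,0,right)
state=q1 head=3 tape=0000[0]00___   (q1,0)→(q0,_,right)
state=q0 head=4 tape=0000_[0]0___   (q0,0)→(q2,0,left)
state=q2 head=3 tape=0000[_]00___   (q2,_)→(q1,0,right)
state=q1 head=4 tape=00000[0]0___   (q1,0)→(q0,_,right)
state=q0 head=5 tape=00000_[0]___   (q0,0)→(q2,0,left)
state=q2 head=4 tape=00000[_]0___   (q2,_)→(q1,0,right)
state=q1 head=5 tape=000000[0]___   (q1,0)→(q0,_,right)
state=q0 head=6 tape=000000_[_]__   (q0,_)→(q2,_,right)
state=q2 head=7 tape=000000__[_]_   (q2,_)→(q1,0,right)
state=q1 head=8 tape=000000__0[_]
At halt the head is at cell 8.

8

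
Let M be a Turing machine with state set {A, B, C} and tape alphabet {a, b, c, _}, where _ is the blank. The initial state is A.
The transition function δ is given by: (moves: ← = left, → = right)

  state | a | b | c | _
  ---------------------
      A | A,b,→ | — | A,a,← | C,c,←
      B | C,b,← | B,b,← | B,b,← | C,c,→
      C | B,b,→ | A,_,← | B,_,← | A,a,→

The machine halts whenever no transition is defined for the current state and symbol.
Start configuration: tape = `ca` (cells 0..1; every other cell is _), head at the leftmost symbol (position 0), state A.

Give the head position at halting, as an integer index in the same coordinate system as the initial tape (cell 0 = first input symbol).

state=A head=0 tape=__[c]a_   (A,c)→(A,a,←)
state=A head=-1 tape=_[_]aa_   (A,_)→(C,c,←)
state=C head=-2 tape=[_]caa_   (C,_)→(A,a,→)
state=A head=-1 tape=a[c]aa_   (A,c)→(A,a,←)
state=A head=-2 tape=[a]aaa_   (A,a)→(A,b,→)
state=A head=-1 tape=b[a]aa_   (A,a)→(A,b,→)
state=A head=0 tape=bb[a]a_   (A,a)→(A,b,→)
state=A head=1 tape=bbb[a]_   (A,a)→(A,b,→)
state=A head=2 tape=bbbb[_]   (A,_)→(C,c,←)
state=C head=1 tape=bbb[b]c   (C,b)→(A,_,←)
state=A head=0 tape=bb[b]_c
At halt the head is at cell 0.

0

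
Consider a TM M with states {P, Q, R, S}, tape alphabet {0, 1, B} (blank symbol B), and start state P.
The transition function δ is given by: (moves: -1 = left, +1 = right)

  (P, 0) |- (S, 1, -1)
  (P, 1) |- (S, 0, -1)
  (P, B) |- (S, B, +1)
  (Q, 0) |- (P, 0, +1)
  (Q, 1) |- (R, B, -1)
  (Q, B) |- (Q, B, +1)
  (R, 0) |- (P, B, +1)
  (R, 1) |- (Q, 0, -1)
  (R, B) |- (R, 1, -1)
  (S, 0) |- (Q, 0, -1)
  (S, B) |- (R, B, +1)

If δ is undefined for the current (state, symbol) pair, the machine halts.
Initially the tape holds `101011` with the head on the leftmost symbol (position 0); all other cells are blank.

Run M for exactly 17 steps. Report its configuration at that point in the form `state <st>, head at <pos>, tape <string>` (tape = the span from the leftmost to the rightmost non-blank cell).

P | B[1]01011   read 1 → write 0, move -1, go to S
S | [B]001011   read B → write B, move +1, go to R
R | B[0]01011   read 0 → write B, move +1, go to P
P | BB[0]1011   read 0 → write 1, move -1, go to S
S | B[B]11011   read B → write B, move +1, go to R
R | BB[1]1011   read 1 → write 0, move -1, go to Q
Q | B[B]01011   read B → write B, move +1, go to Q
Q | BB[0]1011   read 0 → write 0, move +1, go to P
P | BB0[1]011   read 1 → write 0, move -1, go to S
S | BB[0]0011   read 0 → write 0, move -1, go to Q
Q | B[B]00011   read B → write B, move +1, go to Q
Q | BB[0]0011   read 0 → write 0, move +1, go to P
P | BB0[0]011   read 0 → write 1, move -1, go to S
S | BB[0]1011   read 0 → write 0, move -1, go to Q
Q | B[B]01011   read B → write B, move +1, go to Q
Q | BB[0]1011   read 0 → write 0, move +1, go to P
P | BB0[1]011   read 1 → write 0, move -1, go to S
S | BB[0]0011
After 17 steps: state S, head at 1, tape 00011.

state S, head at 1, tape 00011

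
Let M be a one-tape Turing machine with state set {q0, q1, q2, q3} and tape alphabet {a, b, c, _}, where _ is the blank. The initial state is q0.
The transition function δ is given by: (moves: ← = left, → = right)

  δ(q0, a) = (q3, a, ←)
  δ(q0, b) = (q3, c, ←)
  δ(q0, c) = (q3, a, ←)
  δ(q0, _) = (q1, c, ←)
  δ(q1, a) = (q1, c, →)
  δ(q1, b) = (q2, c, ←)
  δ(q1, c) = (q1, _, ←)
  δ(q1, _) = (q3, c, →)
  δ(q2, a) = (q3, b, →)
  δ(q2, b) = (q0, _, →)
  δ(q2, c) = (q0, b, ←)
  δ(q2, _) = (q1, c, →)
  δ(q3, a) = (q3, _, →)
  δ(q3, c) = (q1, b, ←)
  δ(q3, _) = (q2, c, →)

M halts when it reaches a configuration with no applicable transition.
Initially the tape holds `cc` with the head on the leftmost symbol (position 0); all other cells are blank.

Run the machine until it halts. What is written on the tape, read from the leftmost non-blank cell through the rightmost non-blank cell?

state=q0 head=0 tape=_____[c]c   (q0,c)→(q3,a,←)
state=q3 head=-1 tape=____[_]ac   (q3,_)→(q2,c,→)
state=q2 head=0 tape=____c[a]c   (q2,a)→(q3,b,→)
state=q3 head=1 tape=____cb[c]   (q3,c)→(q1,b,←)
state=q1 head=0 tape=____c[b]b   (q1,b)→(q2,c,←)
state=q2 head=-1 tape=____[c]cb   (q2,c)→(q0,b,←)
state=q0 head=-2 tape=___[_]bcb   (q0,_)→(q1,c,←)
state=q1 head=-3 tape=__[_]cbcb   (q1,_)→(q3,c,→)
state=q3 head=-2 tape=__c[c]bcb   (q3,c)→(q1,b,←)
state=q1 head=-3 tape=__[c]bbcb   (q1,c)→(q1,_,←)
state=q1 head=-4 tape=_[_]_bbcb   (q1,_)→(q3,c,→)
state=q3 head=-3 tape=_c[_]bbcb   (q3,_)→(q2,c,→)
state=q2 head=-2 tape=_cc[b]bcb   (q2,b)→(q0,_,→)
state=q0 head=-1 tape=_cc_[b]cb   (q0,b)→(q3,c,←)
state=q3 head=-2 tape=_cc[_]ccb   (q3,_)→(q2,c,→)
state=q2 head=-1 tape=_ccc[c]cb   (q2,c)→(q0,b,←)
state=q0 head=-2 tape=_cc[c]bcb   (q0,c)→(q3,a,←)
state=q3 head=-3 tape=_c[c]abcb   (q3,c)→(q1,b,←)
state=q1 head=-4 tape=_[c]babcb   (q1,c)→(q1,_,←)
state=q1 head=-5 tape=[_]_babcb   (q1,_)→(q3,c,→)
state=q3 head=-4 tape=c[_]babcb   (q3,_)→(q2,c,→)
state=q2 head=-3 tape=cc[b]abcb   (q2,b)→(q0,_,→)
state=q0 head=-2 tape=cc_[a]bcb   (q0,a)→(q3,a,←)
state=q3 head=-3 tape=cc[_]abcb   (q3,_)→(q2,c,→)
state=q2 head=-2 tape=ccc[a]bcb   (q2,a)→(q3,b,→)
state=q3 head=-1 tape=cccb[b]cb
The non-blank tape span at halt is cccbbcb.

cccbbcb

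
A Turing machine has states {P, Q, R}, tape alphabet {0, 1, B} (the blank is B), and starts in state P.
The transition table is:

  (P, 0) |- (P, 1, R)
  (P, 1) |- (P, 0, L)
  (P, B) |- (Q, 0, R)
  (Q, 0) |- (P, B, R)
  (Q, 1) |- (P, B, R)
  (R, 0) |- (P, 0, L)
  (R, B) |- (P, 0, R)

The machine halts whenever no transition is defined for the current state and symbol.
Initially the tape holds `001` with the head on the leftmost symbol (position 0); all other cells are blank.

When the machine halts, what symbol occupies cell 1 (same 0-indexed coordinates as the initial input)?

1

P | B[0]01BB   read 0 → write 1, move R, go to P
P | B1[0]1BB   read 0 → write 1, move R, go to P
P | B11[1]BB   read 1 → write 0, move L, go to P
P | B1[1]0BB   read 1 → write 0, move L, go to P
P | B[1]00BB   read 1 → write 0, move L, go to P
P | [B]000BB   read B → write 0, move R, go to Q
Q | 0[0]00BB   read 0 → write B, move R, go to P
P | 0B[0]0BB   read 0 → write 1, move R, go to P
P | 0B1[0]BB   read 0 → write 1, move R, go to P
P | 0B11[B]B   read B → write 0, move R, go to Q
Q | 0B110[B]
Cell 1 holds 1 when M halts.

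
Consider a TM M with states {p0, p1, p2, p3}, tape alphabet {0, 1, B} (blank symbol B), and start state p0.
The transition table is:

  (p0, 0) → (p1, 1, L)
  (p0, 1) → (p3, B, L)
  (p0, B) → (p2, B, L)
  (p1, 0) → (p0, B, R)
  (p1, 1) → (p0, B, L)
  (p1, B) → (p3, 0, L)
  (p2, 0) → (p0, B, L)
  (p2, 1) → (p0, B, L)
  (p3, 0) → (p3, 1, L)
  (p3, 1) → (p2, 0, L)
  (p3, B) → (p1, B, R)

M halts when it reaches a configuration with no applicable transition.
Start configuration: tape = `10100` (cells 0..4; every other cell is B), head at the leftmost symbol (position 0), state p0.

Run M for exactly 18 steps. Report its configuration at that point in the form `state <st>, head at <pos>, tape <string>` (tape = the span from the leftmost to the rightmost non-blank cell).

state p1, head at 2, tape 000

p0 | B[1]0100   read 1 → write B, move L, go to p3
p3 | [B]B0100   read B → write B, move R, go to p1
p1 | B[B]0100   read B → write 0, move L, go to p3
p3 | [B]00100   read B → write B, move R, go to p1
p1 | B[0]0100   read 0 → write B, move R, go to p0
p0 | BB[0]100   read 0 → write 1, move L, go to p1
p1 | B[B]1100   read B → write 0, move L, go to p3
p3 | [B]01100   read B → write B, move R, go to p1
p1 | B[0]1100   read 0 → write B, move R, go to p0
p0 | BB[1]100   read 1 → write B, move L, go to p3
p3 | B[B]B100   read B → write B, move R, go to p1
p1 | BB[B]100   read B → write 0, move L, go to p3
p3 | B[B]0100   read B → write B, move R, go to p1
p1 | BB[0]100   read 0 → write B, move R, go to p0
p0 | BBB[1]00   read 1 → write B, move L, go to p3
p3 | BB[B]B00   read B → write B, move R, go to p1
p1 | BBB[B]00   read B → write 0, move L, go to p3
p3 | BB[B]000   read B → write B, move R, go to p1
p1 | BBB[0]00
After 18 steps: state p1, head at 2, tape 000.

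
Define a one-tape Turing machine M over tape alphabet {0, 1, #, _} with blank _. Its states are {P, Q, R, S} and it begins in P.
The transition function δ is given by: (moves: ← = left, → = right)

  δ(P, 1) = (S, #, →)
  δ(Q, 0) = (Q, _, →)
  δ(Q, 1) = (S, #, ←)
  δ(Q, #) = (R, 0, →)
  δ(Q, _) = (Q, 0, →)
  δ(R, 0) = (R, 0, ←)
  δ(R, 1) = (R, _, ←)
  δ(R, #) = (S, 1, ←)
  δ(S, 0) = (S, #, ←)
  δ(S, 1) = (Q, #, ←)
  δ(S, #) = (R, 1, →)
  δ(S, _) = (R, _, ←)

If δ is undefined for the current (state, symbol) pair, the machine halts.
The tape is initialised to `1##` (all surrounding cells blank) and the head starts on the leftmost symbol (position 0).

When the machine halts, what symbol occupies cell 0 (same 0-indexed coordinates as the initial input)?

P | __[1]##   read 1 → write #, move →, go to S
S | __#[#]#   read # → write 1, move →, go to R
R | __#1[#]   read # → write 1, move ←, go to S
S | __#[1]1   read 1 → write #, move ←, go to Q
Q | __[#]#1   read # → write 0, move →, go to R
R | __0[#]1   read # → write 1, move ←, go to S
S | __[0]11   read 0 → write #, move ←, go to S
S | _[_]#11   read _ → write _, move ←, go to R
R | [_]_#11
Cell 0 holds # when M halts.

#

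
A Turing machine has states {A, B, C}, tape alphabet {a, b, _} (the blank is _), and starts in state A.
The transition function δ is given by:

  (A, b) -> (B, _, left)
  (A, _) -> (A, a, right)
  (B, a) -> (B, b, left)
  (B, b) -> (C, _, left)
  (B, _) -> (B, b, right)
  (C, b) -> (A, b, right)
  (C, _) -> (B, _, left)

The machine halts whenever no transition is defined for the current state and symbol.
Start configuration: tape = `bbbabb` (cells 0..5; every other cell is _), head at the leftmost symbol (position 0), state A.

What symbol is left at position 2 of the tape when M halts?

state=A head=0 tape=___[b]bbabb   (A,b)→(B,_,left)
state=B head=-1 tape=__[_]_bbabb   (B,_)→(B,b,right)
state=B head=0 tape=__b[_]bbabb   (B,_)→(B,b,right)
state=B head=1 tape=__bb[b]babb   (B,b)→(C,_,left)
state=C head=0 tape=__b[b]_babb   (C,b)→(A,b,right)
state=A head=1 tape=__bb[_]babb   (A,_)→(A,a,right)
state=A head=2 tape=__bba[b]abb   (A,b)→(B,_,left)
state=B head=1 tape=__bb[a]_abb   (B,a)→(B,b,left)
state=B head=0 tape=__b[b]b_abb   (B,b)→(C,_,left)
state=C head=-1 tape=__[b]_b_abb   (C,b)→(A,b,right)
state=A head=0 tape=__b[_]b_abb   (A,_)→(A,a,right)
state=A head=1 tape=__ba[b]_abb   (A,b)→(B,_,left)
state=B head=0 tape=__b[a]__abb   (B,a)→(B,b,left)
state=B head=-1 tape=__[b]b__abb   (B,b)→(C,_,left)
state=C head=-2 tape=_[_]_b__abb   (C,_)→(B,_,left)
state=B head=-3 tape=[_]__b__abb   (B,_)→(B,b,right)
state=B head=-2 tape=b[_]_b__abb   (B,_)→(B,b,right)
state=B head=-1 tape=bb[_]b__abb   (B,_)→(B,b,right)
state=B head=0 tape=bbb[b]__abb   (B,b)→(C,_,left)
state=C head=-1 tape=bb[b]___abb   (C,b)→(A,b,right)
state=A head=0 tape=bbb[_]__abb   (A,_)→(A,a,right)
state=A head=1 tape=bbba[_]_abb   (A,_)→(A,a,right)
state=A head=2 tape=bbbaa[_]abb   (A,_)→(A,a,right)
state=A head=3 tape=bbbaaa[a]bb
Cell 2 holds a when M halts.

a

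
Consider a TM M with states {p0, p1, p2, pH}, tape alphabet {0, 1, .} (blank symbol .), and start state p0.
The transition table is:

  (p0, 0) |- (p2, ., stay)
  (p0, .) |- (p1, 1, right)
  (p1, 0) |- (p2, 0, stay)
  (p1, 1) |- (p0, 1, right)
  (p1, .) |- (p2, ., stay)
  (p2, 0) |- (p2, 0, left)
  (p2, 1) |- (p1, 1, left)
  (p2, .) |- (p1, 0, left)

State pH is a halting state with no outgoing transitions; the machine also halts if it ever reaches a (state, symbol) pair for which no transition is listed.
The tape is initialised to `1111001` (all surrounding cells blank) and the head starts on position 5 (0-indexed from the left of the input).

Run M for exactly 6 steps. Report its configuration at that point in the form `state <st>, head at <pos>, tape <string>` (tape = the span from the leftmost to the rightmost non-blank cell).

state=p0 head=5 tape=11110[0]1   (p0,0)→(p2,.,stay)
state=p2 head=5 tape=11110[.]1   (p2,.)→(p1,0,left)
state=p1 head=4 tape=1111[0]01   (p1,0)→(p2,0,stay)
state=p2 head=4 tape=1111[0]01   (p2,0)→(p2,0,left)
state=p2 head=3 tape=111[1]001   (p2,1)→(p1,1,left)
state=p1 head=2 tape=11[1]1001   (p1,1)→(p0,1,right)
state=p0 head=3 tape=111[1]001
After 6 steps: state p0, head at 3, tape 1111001.

state p0, head at 3, tape 1111001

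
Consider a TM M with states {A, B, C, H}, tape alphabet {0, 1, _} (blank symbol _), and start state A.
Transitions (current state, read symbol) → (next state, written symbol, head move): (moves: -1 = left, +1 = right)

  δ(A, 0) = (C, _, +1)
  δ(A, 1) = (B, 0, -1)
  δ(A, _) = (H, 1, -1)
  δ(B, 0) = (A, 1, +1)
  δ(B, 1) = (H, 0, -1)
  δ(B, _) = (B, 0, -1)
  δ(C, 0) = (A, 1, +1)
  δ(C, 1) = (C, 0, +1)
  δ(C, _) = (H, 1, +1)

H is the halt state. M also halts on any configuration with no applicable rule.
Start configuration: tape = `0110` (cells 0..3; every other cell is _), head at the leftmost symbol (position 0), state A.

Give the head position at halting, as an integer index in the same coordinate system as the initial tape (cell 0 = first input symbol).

3

state=A head=0 tape=[0]110_   (A,0)→(C,_,+1)
state=C head=1 tape=_[1]10_   (C,1)→(C,0,+1)
state=C head=2 tape=_0[1]0_   (C,1)→(C,0,+1)
state=C head=3 tape=_00[0]_   (C,0)→(A,1,+1)
state=A head=4 tape=_001[_]   (A,_)→(H,1,-1)
state=H head=3 tape=_00[1]1
At halt the head is at cell 3.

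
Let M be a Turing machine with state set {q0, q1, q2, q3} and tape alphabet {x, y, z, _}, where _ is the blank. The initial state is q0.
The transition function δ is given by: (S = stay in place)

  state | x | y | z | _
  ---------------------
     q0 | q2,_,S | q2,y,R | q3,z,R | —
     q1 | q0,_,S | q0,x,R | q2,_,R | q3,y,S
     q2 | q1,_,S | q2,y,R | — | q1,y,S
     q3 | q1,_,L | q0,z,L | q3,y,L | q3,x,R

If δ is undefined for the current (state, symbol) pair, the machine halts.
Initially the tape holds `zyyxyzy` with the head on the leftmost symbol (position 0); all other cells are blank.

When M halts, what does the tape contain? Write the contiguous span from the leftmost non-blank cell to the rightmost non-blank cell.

state=q0 head=0 tape=___[z]yyxyzy   (q0,z)→(q3,z,R)
state=q3 head=1 tape=___z[y]yxyzy   (q3,y)→(q0,z,L)
state=q0 head=0 tape=___[z]zyxyzy   (q0,z)→(q3,z,R)
state=q3 head=1 tape=___z[z]yxyzy   (q3,z)→(q3,y,L)
state=q3 head=0 tape=___[z]yyxyzy   (q3,z)→(q3,y,L)
state=q3 head=-1 tape=__[_]yyyxyzy   (q3,_)→(q3,x,R)
state=q3 head=0 tape=__x[y]yyxyzy   (q3,y)→(q0,z,L)
state=q0 head=-1 tape=__[x]zyyxyzy   (q0,x)→(q2,_,S)
state=q2 head=-1 tape=__[_]zyyxyzy   (q2,_)→(q1,y,S)
state=q1 head=-1 tape=__[y]zyyxyzy   (q1,y)→(q0,x,R)
state=q0 head=0 tape=__x[z]yyxyzy   (q0,z)→(q3,z,R)
state=q3 head=1 tape=__xz[y]yxyzy   (q3,y)→(q0,z,L)
state=q0 head=0 tape=__x[z]zyxyzy   (q0,z)→(q3,z,R)
state=q3 head=1 tape=__xz[z]yxyzy   (q3,z)→(q3,y,L)
state=q3 head=0 tape=__x[z]yyxyzy   (q3,z)→(q3,y,L)
state=q3 head=-1 tape=__[x]yyyxyzy   (q3,x)→(q1,_,L)
state=q1 head=-2 tape=_[_]_yyyxyzy   (q1,_)→(q3,y,S)
state=q3 head=-2 tape=_[y]_yyyxyzy   (q3,y)→(q0,z,L)
state=q0 head=-3 tape=[_]z_yyyxyzy
The non-blank tape span at halt is z_yyyxyzy.

z_yyyxyzy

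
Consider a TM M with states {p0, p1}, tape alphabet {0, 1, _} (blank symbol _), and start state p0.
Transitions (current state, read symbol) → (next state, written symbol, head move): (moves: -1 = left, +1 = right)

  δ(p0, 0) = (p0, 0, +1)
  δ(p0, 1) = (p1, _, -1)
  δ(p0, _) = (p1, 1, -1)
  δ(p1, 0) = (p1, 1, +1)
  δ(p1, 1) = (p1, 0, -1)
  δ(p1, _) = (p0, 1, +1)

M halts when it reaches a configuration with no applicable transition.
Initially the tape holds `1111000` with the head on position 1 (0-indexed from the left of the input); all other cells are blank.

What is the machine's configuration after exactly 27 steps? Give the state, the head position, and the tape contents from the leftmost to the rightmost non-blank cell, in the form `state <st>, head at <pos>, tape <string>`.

state=p0 head=1 tape=__1[1]11000_   (p0,1)→(p1,_,-1)
state=p1 head=0 tape=__[1]_11000_   (p1,1)→(p1,0,-1)
state=p1 head=-1 tape=_[_]0_11000_   (p1,_)→(p0,1,+1)
state=p0 head=0 tape=_1[0]_11000_   (p0,0)→(p0,0,+1)
state=p0 head=1 tape=_10[_]11000_   (p0,_)→(p1,1,-1)
state=p1 head=0 tape=_1[0]111000_   (p1,0)→(p1,1,+1)
state=p1 head=1 tape=_11[1]11000_   (p1,1)→(p1,0,-1)
state=p1 head=0 tape=_1[1]011000_   (p1,1)→(p1,0,-1)
state=p1 head=-1 tape=_[1]0011000_   (p1,1)→(p1,0,-1)
state=p1 head=-2 tape=[_]00011000_   (p1,_)→(p0,1,+1)
state=p0 head=-1 tape=1[0]0011000_   (p0,0)→(p0,0,+1)
state=p0 head=0 tape=10[0]011000_   (p0,0)→(p0,0,+1)
state=p0 head=1 tape=100[0]11000_   (p0,0)→(p0,0,+1)
state=p0 head=2 tape=1000[1]1000_   (p0,1)→(p1,_,-1)
state=p1 head=1 tape=100[0]_1000_   (p1,0)→(p1,1,+1)
state=p1 head=2 tape=1001[_]1000_   (p1,_)→(p0,1,+1)
state=p0 head=3 tape=10011[1]000_   (p0,1)→(p1,_,-1)
state=p1 head=2 tape=1001[1]_000_   (p1,1)→(p1,0,-1)
state=p1 head=1 tape=100[1]0_000_   (p1,1)→(p1,0,-1)
state=p1 head=0 tape=10[0]00_000_   (p1,0)→(p1,1,+1)
state=p1 head=1 tape=101[0]0_000_   (p1,0)→(p1,1,+1)
state=p1 head=2 tape=1011[0]_000_   (p1,0)→(p1,1,+1)
state=p1 head=3 tape=10111[_]000_   (p1,_)→(p0,1,+1)
state=p0 head=4 tape=101111[0]00_   (p0,0)→(p0,0,+1)
state=p0 head=5 tape=1011110[0]0_   (p0,0)→(p0,0,+1)
state=p0 head=6 tape=10111100[0]_   (p0,0)→(p0,0,+1)
state=p0 head=7 tape=101111000[_]   (p0,_)→(p1,1,-1)
state=p1 head=6 tape=10111100[0]1
After 27 steps: state p1, head at 6, tape 1011110001.

state p1, head at 6, tape 1011110001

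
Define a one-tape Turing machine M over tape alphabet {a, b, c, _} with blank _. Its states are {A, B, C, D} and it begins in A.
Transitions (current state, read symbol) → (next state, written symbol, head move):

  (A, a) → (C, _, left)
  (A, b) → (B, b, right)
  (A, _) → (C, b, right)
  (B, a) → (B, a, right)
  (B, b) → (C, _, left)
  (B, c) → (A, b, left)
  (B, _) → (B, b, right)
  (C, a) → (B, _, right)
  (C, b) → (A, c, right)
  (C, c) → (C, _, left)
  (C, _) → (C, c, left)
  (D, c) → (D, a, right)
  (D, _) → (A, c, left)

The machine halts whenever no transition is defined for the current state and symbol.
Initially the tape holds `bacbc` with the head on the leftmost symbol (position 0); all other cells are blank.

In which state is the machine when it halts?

A | [b]acbc_   read b → write b, move right, go to B
B | b[a]cbc_   read a → write a, move right, go to B
B | ba[c]bc_   read c → write b, move left, go to A
A | b[a]bbc_   read a → write _, move left, go to C
C | [b]_bbc_   read b → write c, move right, go to A
A | c[_]bbc_   read _ → write b, move right, go to C
C | cb[b]bc_   read b → write c, move right, go to A
A | cbc[b]c_   read b → write b, move right, go to B
B | cbcb[c]_   read c → write b, move left, go to A
A | cbc[b]b_   read b → write b, move right, go to B
B | cbcb[b]_   read b → write _, move left, go to C
C | cbc[b]__   read b → write c, move right, go to A
A | cbcc[_]_   read _ → write b, move right, go to C
C | cbccb[_]   read _ → write c, move left, go to C
C | cbcc[b]c   read b → write c, move right, go to A
A | cbccc[c]
No transition is defined for (A, c); M halts in state A.

A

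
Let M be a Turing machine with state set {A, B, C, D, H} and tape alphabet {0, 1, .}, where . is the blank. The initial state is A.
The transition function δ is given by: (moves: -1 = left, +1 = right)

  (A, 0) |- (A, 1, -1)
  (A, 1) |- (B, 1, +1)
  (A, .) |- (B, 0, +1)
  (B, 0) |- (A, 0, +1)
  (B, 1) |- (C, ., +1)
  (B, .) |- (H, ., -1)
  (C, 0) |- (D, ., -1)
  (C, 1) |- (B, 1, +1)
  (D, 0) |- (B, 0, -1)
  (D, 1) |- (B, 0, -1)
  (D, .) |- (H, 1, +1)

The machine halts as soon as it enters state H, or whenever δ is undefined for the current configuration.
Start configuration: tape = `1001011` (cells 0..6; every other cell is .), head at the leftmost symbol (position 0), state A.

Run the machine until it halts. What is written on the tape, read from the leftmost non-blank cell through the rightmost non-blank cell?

state=A head=0 tape=[1]001011   (A,1)→(B,1,+1)
state=B head=1 tape=1[0]01011   (B,0)→(A,0,+1)
state=A head=2 tape=10[0]1011   (A,0)→(A,1,-1)
state=A head=1 tape=1[0]11011   (A,0)→(A,1,-1)
state=A head=0 tape=[1]111011   (A,1)→(B,1,+1)
state=B head=1 tape=1[1]11011   (B,1)→(C,.,+1)
state=C head=2 tape=1.[1]1011   (C,1)→(B,1,+1)
state=B head=3 tape=1.1[1]011   (B,1)→(C,.,+1)
state=C head=4 tape=1.1.[0]11   (C,0)→(D,.,-1)
state=D head=3 tape=1.1[.].11   (D,.)→(H,1,+1)
state=H head=4 tape=1.11[.]11
The non-blank tape span at halt is 1.11.11.

1.11.11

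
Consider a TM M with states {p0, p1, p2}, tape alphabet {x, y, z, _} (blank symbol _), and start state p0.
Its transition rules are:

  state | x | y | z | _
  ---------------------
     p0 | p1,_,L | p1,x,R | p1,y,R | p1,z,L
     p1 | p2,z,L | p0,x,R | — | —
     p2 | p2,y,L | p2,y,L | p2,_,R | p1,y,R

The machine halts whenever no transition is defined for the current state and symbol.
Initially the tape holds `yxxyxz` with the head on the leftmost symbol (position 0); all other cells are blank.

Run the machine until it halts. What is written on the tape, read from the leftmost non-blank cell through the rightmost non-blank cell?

yxxxxxy_z

state=p0 head=0 tape=___[y]xxyxz   (p0,y)→(p1,x,R)
state=p1 head=1 tape=___x[x]xyxz   (p1,x)→(p2,z,L)
state=p2 head=0 tape=___[x]zxyxz   (p2,x)→(p2,y,L)
state=p2 head=-1 tape=__[_]yzxyxz   (p2,_)→(p1,y,R)
state=p1 head=0 tape=__y[y]zxyxz   (p1,y)→(p0,x,R)
state=p0 head=1 tape=__yx[z]xyxz   (p0,z)→(p1,y,R)
state=p1 head=2 tape=__yxy[x]yxz   (p1,x)→(p2,z,L)
state=p2 head=1 tape=__yx[y]zyxz   (p2,y)→(p2,y,L)
state=p2 head=0 tape=__y[x]yzyxz   (p2,x)→(p2,y,L)
state=p2 head=-1 tape=__[y]yyzyxz   (p2,y)→(p2,y,L)
state=p2 head=-2 tape=_[_]yyyzyxz   (p2,_)→(p1,y,R)
state=p1 head=-1 tape=_y[y]yyzyxz   (p1,y)→(p0,x,R)
state=p0 head=0 tape=_yx[y]yzyxz   (p0,y)→(p1,x,R)
state=p1 head=1 tape=_yxx[y]zyxz   (p1,y)→(p0,x,R)
state=p0 head=2 tape=_yxxx[z]yxz   (p0,z)→(p1,y,R)
state=p1 head=3 tape=_yxxxy[y]xz   (p1,y)→(p0,x,R)
state=p0 head=4 tape=_yxxxyx[x]z   (p0,x)→(p1,_,L)
state=p1 head=3 tape=_yxxxy[x]_z   (p1,x)→(p2,z,L)
state=p2 head=2 tape=_yxxx[y]z_z   (p2,y)→(p2,y,L)
state=p2 head=1 tape=_yxx[x]yz_z   (p2,x)→(p2,y,L)
state=p2 head=0 tape=_yx[x]yyz_z   (p2,x)→(p2,y,L)
state=p2 head=-1 tape=_y[x]yyyz_z   (p2,x)→(p2,y,L)
state=p2 head=-2 tape=_[y]yyyyz_z   (p2,y)→(p2,y,L)
state=p2 head=-3 tape=[_]yyyyyz_z   (p2,_)→(p1,y,R)
state=p1 head=-2 tape=y[y]yyyyz_z   (p1,y)→(p0,x,R)
state=p0 head=-1 tape=yx[y]yyyz_z   (p0,y)→(p1,x,R)
state=p1 head=0 tape=yxx[y]yyz_z   (p1,y)→(p0,x,R)
state=p0 head=1 tape=yxxx[y]yz_z   (p0,y)→(p1,x,R)
state=p1 head=2 tape=yxxxx[y]z_z   (p1,y)→(p0,x,R)
state=p0 head=3 tape=yxxxxx[z]_z   (p0,z)→(p1,y,R)
state=p1 head=4 tape=yxxxxxy[_]z
The non-blank tape span at halt is yxxxxxy_z.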